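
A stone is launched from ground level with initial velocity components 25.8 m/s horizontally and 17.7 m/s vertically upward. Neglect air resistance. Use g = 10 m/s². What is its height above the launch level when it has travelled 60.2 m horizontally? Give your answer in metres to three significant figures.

Time to reach x = 60.2 m: t = x/vₓ = 60.2/25.80 = 2.333 s.
Height: y = v_y0 t − ½ g t² = 17.70 × 2.333 − 5.000 × 2.333² = 41.30 − 27.22 = 14.08 m.

14.1 m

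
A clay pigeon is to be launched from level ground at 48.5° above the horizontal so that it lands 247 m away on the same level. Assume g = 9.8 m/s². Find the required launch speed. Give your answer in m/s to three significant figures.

49.4 m/s

On level ground R = v₀² sin 2θ / g ⇒ v₀ = √(gR / sin 2θ).
v₀ = √(9.80 × 247 / sin 97.00°) = √(2421 / 0.9925) = √2438.8 = 49.38 m/s.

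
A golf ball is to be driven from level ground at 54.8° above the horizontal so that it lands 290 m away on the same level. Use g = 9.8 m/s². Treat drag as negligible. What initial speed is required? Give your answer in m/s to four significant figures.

54.93 m/s

Level-ground range: R = v₀² sin(2θ)/g, so v₀ = √(gR / sin 2θ).
v₀ = √(9.80 × 290 / sin 109.6°) = √(2842 / 0.9421) = √3016.8 = 54.93 m/s.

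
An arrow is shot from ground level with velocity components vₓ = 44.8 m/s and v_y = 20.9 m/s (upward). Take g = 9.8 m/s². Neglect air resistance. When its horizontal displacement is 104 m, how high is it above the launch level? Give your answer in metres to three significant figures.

22.1 m

Time to reach x = 104 m: t = x/vₓ = 104/44.80 = 2.321 s.
Height: y = v_y0 t − ½ g t² = 20.90 × 2.321 − 4.900 × 2.321² = 48.52 − 26.41 = 22.11 m.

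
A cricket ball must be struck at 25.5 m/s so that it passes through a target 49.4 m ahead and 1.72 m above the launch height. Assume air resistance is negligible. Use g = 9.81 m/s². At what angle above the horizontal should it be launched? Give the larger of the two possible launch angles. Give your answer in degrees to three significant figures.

Trajectory: y = x tanθ − g x² (1 + tan²θ)/(2v₀²). With x = 49.4, y = 1.72, v₀ = 25.5, g = 9.81:
18.41 tan²θ − 49.4 tanθ + (20.13) = 0.
tanθ = [49.4 ± √(49.4² − 4 × 18.41 × (20.13))] / (2 × 18.41) = (49.4 ± 30.96) / 36.82, giving tanθ = 0.5010 or 2.183.
θ = 26.61° or 65.38°; the larger is 65.38°.

65.4°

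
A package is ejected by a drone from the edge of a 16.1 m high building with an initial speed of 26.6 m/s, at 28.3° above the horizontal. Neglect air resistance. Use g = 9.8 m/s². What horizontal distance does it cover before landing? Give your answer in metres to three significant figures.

82.2 m

Horizontal component vₓ = 26.60 cos 28.3° = 23.42 m/s; vertical v_y0 = 26.60 sin 28.3° = 12.61 m/s.
The projectile lands when y = 16.1 + (12.61) t − ½·9.80·t² = 0. Positive root: t = (12.61 + √(12.61² + 2·9.80·16.1)) / 9.80 = (12.61 + 21.79) / 9.80 = 3.510 s.
Horizontal distance: R = vₓ t = 23.42 × 3.510 = 82.20 m.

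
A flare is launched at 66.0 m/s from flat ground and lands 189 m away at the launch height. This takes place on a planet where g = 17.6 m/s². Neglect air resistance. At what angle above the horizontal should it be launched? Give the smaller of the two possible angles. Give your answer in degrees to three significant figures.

24.9°

From R = (v₀²/g) sin 2θ: sin 2θ = 17.6 × 189 / 4356.0 = 0.7636.
2θ = 49.79° or 180° − 49.79° = 130.2°, so θ = 24.89° or 65.11°.
The smaller angle is 24.89°.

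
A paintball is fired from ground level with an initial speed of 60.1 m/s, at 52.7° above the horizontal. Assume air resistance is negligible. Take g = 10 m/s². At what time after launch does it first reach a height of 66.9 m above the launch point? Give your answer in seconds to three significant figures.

1.70 s

Components: vₓ = 60.10 cos 52.7° = 36.42 m/s, v_y0 = 60.10 sin 52.7° = 47.81 m/s.
Require v_y0 t − ½ g t² = 66.9, i.e. 5.000 t² − 47.81 t + 66.9 = 0.
t = [47.81 ± √(47.81² − 2·10.0·66.9)] / 10.0 = (47.81 ± 30.78) / 10.0, so t = 1.702 s or t = 7.859 s.
The first (ascending) time is 1.702 s.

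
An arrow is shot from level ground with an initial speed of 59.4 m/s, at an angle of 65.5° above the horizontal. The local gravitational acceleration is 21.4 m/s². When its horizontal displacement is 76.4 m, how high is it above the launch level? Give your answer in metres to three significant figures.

64.7 m

Components: vₓ = 59.40 cos 65.5° = 24.63 m/s, v_y0 = 59.40 sin 65.5° = 54.05 m/s.
Time to reach x = 76.4 m: t = x/vₓ = 76.4/24.63 = 3.102 s.
Height: y = v_y0 t − ½ g t² = 54.05 × 3.102 − 10.70 × 3.102² = 167.6 − 102.9 = 64.71 m.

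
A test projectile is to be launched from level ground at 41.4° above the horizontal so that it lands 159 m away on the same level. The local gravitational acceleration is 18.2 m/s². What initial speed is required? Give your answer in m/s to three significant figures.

54.0 m/s

On level ground R = v₀² sin 2θ / g ⇒ v₀ = √(gR / sin 2θ).
v₀ = √(18.2 × 159 / sin 82.80°) = √(2894 / 0.9921) = √2916.8 = 54.01 m/s.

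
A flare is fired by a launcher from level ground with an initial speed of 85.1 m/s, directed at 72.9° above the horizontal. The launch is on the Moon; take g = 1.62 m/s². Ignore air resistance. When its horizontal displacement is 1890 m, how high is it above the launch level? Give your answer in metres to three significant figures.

Horizontal component vₓ = 85.10 cos 72.9° = 25.02 m/s; vertical v_y0 = 85.10 sin 72.9° = 81.34 m/s.
x = vₓ t ⇒ t = 1890/25.02 = 75.53 s.
Height: y = v_y0 t − ½ g t² = 81.34 × 75.53 − 0.8100 × 75.53² = 6144 − 4621 = 1523 m.

1520 m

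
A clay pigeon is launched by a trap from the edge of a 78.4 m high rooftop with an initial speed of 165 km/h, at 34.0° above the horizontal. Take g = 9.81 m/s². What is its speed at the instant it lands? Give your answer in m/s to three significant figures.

60.3 m/s

Convert: 165 km/h = 165/3.6 = 45.83 m/s.
vₓ = 45.83 cos 34.0° = 38.00 m/s; v_y0 = 45.83 sin 34.0° = 25.63 m/s.
The projectile lands when y = 78.4 + (25.63) t − ½·9.81·t² = 0. Positive root: t = (25.63 + √(25.63² + 2·9.81·78.4)) / 9.81 = (25.63 + 46.85) / 9.81 = 7.389 s.
Vertical velocity at impact: v_y = v_y0 − g t = 25.63 − 9.81 × 7.389 = −46.85 m/s.
Speed: |v| = √(vₓ² + v_y²) = √(38.00² + 46.85²) = 60.32 m/s.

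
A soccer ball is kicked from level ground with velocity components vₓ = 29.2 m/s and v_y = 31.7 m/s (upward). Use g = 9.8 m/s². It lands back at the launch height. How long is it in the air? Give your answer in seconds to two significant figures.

6.5 s

Time of flight on level ground: T = 2 v_y0 / g = 2 × 31.70 / 9.80 = 6.469 s.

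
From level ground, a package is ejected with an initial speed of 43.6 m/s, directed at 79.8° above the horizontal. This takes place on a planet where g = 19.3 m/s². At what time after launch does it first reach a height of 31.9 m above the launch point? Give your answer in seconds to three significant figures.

Components: vₓ = 43.60 cos 79.8° = 7.721 m/s, v_y0 = 43.60 sin 79.8° = 42.91 m/s.
Set y = v_y0 t − ½ g t² = 31.9: 9.650 t² − 42.91 t + 31.9 = 0.
Quadratic formula: t = (42.91 ± √610.01) / 19.3 = (42.91 ± 24.70) / 19.3 → t = 0.9437 s or 3.503 s.
The first (ascending) time is 0.9437 s.

0.944 s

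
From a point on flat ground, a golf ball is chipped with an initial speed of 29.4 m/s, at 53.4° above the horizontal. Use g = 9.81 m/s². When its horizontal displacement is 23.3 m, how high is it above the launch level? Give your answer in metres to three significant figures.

22.7 m

vₓ = 29.40 cos 53.4° = 17.53 m/s; v_y0 = 29.40 sin 53.4° = 23.60 m/s.
x = vₓ t ⇒ t = 23.3/17.53 = 1.329 s.
Height: y = v_y0 t − ½ g t² = 23.60 × 1.329 − 4.905 × 1.329² = 31.37 − 8.666 = 22.71 m.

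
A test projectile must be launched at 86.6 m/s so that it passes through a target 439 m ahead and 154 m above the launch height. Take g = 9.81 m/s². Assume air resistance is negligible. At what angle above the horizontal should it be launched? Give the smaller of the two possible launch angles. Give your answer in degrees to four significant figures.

Trajectory: y = x tanθ − g x² (1 + tan²θ)/(2v₀²). With x = 439, y = 154, v₀ = 86.6, g = 9.81:
126.0 tan²θ − 439 tanθ + (280.0) = 0.
tanθ = [439 ± √(439² − 4 × 126.0 × (280.0))] / (2 × 126.0) = (439 ± 227.0) / 252.1, giving tanθ = 0.8410 or 2.642.
θ = 40.06° or 69.27°; the smaller is 40.06°.

40.06°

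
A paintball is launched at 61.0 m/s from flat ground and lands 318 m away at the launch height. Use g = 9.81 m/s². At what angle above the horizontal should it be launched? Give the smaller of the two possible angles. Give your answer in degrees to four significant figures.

28.48°

Level-ground range R = v₀² sin(2θ)/g ⇒ sin(2θ) = gR/v₀² = 9.81 × 318 / 61.0² = 0.8384.
2θ = 56.97° or 180° − 56.97° = 123.0°, so θ = 28.48° or 61.52°.
The smaller angle is 28.48°.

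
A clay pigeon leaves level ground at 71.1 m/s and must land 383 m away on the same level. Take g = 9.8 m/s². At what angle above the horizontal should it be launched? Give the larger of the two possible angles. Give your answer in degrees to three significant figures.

Level-ground range R = v₀² sin(2θ)/g ⇒ sin(2θ) = gR/v₀² = 9.80 × 383 / 71.1² = 0.7425.
2θ = 47.94° or 180° − 47.94° = 132.1°, so θ = 23.97° or 66.03°.
The larger angle is 66.03°.

66.0°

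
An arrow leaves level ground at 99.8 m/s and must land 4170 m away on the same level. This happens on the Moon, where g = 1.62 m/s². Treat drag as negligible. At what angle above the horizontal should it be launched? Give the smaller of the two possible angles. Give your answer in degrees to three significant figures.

R = v₀² sin 2θ / g gives sin 2θ = gR/v₀² = 1.62·4170/99.8² = 0.6783.
2θ = 42.71° or 180° − 42.71° = 137.3°, so θ = 21.35° or 68.65°.
The smaller angle is 21.35°.

21.4°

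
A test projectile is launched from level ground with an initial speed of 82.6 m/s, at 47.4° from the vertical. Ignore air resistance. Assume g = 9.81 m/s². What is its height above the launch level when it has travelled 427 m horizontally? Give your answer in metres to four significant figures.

Components: vₓ = 82.60 sin 47.4° = 60.80 m/s, v_y0 = 82.60 cos 47.4° = 55.91 m/s.
Time to reach x = 427 m: t = x/vₓ = 427/60.80 = 7.023 s.
Height: y = v_y0 t − ½ g t² = 55.91 × 7.023 − 4.905 × 7.023² = 392.6 − 241.9 = 150.7 m.

150.7 m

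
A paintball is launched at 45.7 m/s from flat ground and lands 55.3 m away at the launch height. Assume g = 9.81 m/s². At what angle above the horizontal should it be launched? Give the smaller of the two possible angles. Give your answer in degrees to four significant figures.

R = v₀² sin 2θ / g gives sin 2θ = gR/v₀² = 9.81·55.3/45.7² = 0.2598.
2θ = 15.06° or 180° − 15.06° = 164.9°, so θ = 7.528° or 82.47°.
The smaller angle is 7.528°.

7.528°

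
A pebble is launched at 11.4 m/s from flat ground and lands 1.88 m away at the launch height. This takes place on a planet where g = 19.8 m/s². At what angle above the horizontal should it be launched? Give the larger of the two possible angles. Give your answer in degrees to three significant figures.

R = v₀² sin 2θ / g gives sin 2θ = gR/v₀² = 19.8·1.88/11.4² = 0.2864.
2θ = 16.64° or 180° − 16.64° = 163.4°, so θ = 8.322° or 81.68°.
The larger angle is 81.68°.

81.7°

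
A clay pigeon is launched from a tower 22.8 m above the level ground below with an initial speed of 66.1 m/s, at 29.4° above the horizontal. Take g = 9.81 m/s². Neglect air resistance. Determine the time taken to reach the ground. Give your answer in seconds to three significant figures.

7.26 s

Resolve: vₓ = 66.10 cos 29.4° = 57.59 m/s and v_y0 = 66.10 sin 29.4° = 32.45 m/s.
The projectile lands when y = 22.8 + (32.45) t − ½·9.81·t² = 0. Positive root: t = (32.45 + √(32.45² + 2·9.81·22.8)) / 9.81 = (32.45 + 38.73) / 9.81 = 7.256 s.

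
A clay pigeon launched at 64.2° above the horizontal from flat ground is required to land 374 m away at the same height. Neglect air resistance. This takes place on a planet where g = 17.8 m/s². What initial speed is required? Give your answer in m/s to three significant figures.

92.2 m/s

From R = (v₀² / g) sin 2θ: v₀ = √(gR / sin 2θ).
v₀ = √(17.8 × 374 / sin 128.4°) = √(6657 / 0.7837) = √8494.6 = 92.17 m/s.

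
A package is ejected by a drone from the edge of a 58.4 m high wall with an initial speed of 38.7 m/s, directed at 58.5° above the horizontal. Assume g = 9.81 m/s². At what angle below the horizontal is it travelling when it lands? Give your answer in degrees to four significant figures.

Horizontal component vₓ = 38.70 cos 58.5° = 20.22 m/s; vertical v_y0 = 38.70 sin 58.5° = 33.00 m/s.
With up positive and y = 0 at the ground: y(t) = 58.4 + (33.00) t − 4.905 t². Setting y = 0 and taking the positive root: t = [33.00 + √(33.00² + 2·9.81·58.4)] / 9.81 = (33.00 + 47.27) / 9.81 = 8.182 s.
At impact: v_y = v_y0 − g t = −47.27 m/s; vₓ = 20.22 m/s.
Angle below horizontal: arctan(|v_y|/vₓ) = arctan(47.27/20.22) = 66.84°.

66.84°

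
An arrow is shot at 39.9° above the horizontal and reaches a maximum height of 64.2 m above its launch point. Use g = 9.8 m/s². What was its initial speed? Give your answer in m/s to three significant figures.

At the peak v_y = 0, so v_y0 = √(2gH) = √(2 × 9.80 × 64.2) = 35.47 m/s.
v_y0 = v₀ sin θ ⇒ v₀ = 35.47 / sin 39.9° = 55.30 m/s.

55.3 m/s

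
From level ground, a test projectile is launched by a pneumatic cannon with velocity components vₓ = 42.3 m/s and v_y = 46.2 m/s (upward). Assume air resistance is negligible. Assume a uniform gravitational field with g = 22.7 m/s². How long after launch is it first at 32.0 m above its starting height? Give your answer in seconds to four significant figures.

Height y(t) = 46.20 t − 11.35 t² = 32.0 gives 11.35 t² − 46.20 t + 32.0 = 0.
t = [46.20 ± √(46.20² − 2·22.7·32.0)] / 22.7 = (46.20 ± 26.11) / 22.7, so t = 0.8851 s or t = 3.185 s.
The first (ascending) time is 0.8851 s.

0.8851 s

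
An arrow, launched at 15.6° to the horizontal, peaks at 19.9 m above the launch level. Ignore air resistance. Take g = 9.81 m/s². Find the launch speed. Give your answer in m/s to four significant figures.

At the peak v_y = 0, so v_y0 = √(2gH) = √(2 × 9.81 × 19.9) = 19.76 m/s.
v_y0 = v₀ sin θ ⇒ v₀ = 19.76 / sin 15.6° = 73.48 m/s.

73.48 m/s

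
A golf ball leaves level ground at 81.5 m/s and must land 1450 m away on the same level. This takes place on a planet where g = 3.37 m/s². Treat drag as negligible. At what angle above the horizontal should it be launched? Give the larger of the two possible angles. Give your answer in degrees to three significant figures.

66.3°

Level-ground range R = v₀² sin(2θ)/g ⇒ sin(2θ) = gR/v₀² = 3.37 × 1450 / 81.5² = 0.7357.
2θ = 47.36° or 180° − 47.36° = 132.6°, so θ = 23.68° or 66.32°.
The larger angle is 66.32°.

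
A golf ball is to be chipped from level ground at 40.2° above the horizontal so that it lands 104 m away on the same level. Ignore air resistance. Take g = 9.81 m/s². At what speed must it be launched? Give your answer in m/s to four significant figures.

On level ground R = v₀² sin 2θ / g ⇒ v₀ = √(gR / sin 2θ).
v₀ = √(9.81 × 104 / sin 80.40°) = √(1020 / 0.9860) = √1034.7 = 32.17 m/s.

32.17 m/s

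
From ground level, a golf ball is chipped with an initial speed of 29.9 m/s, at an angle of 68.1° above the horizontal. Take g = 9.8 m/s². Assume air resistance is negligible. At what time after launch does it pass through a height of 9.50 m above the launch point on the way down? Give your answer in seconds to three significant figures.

Components: vₓ = 29.90 cos 68.1° = 11.15 m/s, v_y0 = 29.90 sin 68.1° = 27.74 m/s.
Height y(t) = 27.74 t − 4.900 t² = 9.50 gives 4.900 t² − 27.74 t + 9.50 = 0.
Quadratic formula: t = (27.74 ± √583.44) / 9.80 = (27.74 ± 24.15) / 9.80 → t = 0.3661 s or 5.296 s.
The descending-branch root is 5.296 s.

5.30 s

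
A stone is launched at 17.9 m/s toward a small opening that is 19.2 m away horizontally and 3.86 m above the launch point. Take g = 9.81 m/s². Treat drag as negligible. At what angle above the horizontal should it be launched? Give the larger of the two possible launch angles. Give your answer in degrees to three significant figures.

Trajectory: y = x tanθ − g x² (1 + tan²θ)/(2v₀²). With x = 19.2, y = 3.86, v₀ = 17.9, g = 9.81:
5.643 tan²θ − 19.2 tanθ + (9.503) = 0.
tanθ = [19.2 ± √(19.2² − 4 × 5.643 × (9.503))] / (2 × 5.643) = (19.2 ± 12.41) / 11.29, giving tanθ = 0.6012 or 2.801.
θ = 31.01° or 70.35°; the larger is 70.35°.

70.4°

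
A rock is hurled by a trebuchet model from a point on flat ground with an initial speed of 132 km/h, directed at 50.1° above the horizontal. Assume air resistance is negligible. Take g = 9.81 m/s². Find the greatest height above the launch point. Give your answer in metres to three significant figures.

Convert: 132 km/h = 132/3.6 = 36.67 m/s.
Components: vₓ = 36.67 cos 50.1° = 23.52 m/s, v_y0 = 36.67 sin 50.1° = 28.13 m/s.
At the apex v_y = 0, so H = v_y0²/(2g) = 28.13²/19.62 = 40.33 m.

40.3 m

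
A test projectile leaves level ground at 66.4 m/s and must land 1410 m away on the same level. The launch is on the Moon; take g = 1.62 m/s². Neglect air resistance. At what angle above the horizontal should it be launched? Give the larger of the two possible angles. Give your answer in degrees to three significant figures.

74.4°

From R = (v₀²/g) sin 2θ: sin 2θ = 1.62 × 1410 / 4409.0 = 0.5181.
2θ = 31.20° or 180° − 31.20° = 148.8°, so θ = 15.60° or 74.40°.
The larger angle is 74.40°.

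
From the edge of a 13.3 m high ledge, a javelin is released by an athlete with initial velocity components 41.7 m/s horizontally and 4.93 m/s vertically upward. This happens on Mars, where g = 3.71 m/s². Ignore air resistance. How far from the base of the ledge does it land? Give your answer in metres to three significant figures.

180 m

The projectile lands when y = 13.3 + (4.930) t − ½·3.71·t² = 0. Positive root: t = (4.930 + √(4.930² + 2·3.71·13.3)) / 3.71 = (4.930 + 11.09) / 3.71 = 4.318 s.
Horizontal distance: R = vₓ t = 41.70 × 4.318 = 180.1 m.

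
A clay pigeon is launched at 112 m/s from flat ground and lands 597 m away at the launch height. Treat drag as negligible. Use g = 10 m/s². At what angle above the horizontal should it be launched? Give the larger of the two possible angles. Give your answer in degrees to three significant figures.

R = v₀² sin 2θ / g gives sin 2θ = gR/v₀² = 10.0·597/112² = 0.4759.
2θ = 28.42° or 180° − 28.42° = 151.6°, so θ = 14.21° or 75.79°.
The larger angle is 75.79°.

75.8°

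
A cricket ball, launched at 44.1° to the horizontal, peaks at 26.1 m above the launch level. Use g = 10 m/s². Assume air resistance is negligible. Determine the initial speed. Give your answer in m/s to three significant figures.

32.8 m/s

At the peak v_y = 0, so v_y0 = √(2gH) = √(2 × 10.0 × 26.1) = 22.85 m/s.
v_y0 = v₀ sin θ ⇒ v₀ = 22.85 / sin 44.1° = 32.83 m/s.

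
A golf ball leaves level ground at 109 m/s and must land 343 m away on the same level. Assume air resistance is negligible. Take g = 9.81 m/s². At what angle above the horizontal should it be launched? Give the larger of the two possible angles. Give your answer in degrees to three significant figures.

R = v₀² sin 2θ / g gives sin 2θ = gR/v₀² = 9.81·343/109² = 0.2832.
2θ = 16.45° or 180° − 16.45° = 163.5°, so θ = 8.226° or 81.77°.
The larger angle is 81.77°.

81.8°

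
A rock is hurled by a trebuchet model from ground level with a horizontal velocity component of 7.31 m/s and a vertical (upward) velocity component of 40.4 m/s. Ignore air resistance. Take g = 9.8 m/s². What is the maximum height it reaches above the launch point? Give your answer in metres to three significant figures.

At the apex v_y = 0, so H = v_y0²/(2g) = 40.40²/19.60 = 83.27 m.

83.3 m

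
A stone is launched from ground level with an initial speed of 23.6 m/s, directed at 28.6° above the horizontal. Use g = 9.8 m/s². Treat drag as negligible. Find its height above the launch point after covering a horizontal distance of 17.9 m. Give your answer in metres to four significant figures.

6.103 m

vₓ = 23.60 cos 28.6° = 20.72 m/s; v_y0 = 23.60 sin 28.6° = 11.30 m/s.
At x = 17.9 m, t = x/vₓ = 17.9/20.72 = 0.8639 s.
Height: y = v_y0 t − ½ g t² = 11.30 × 0.8639 − 4.900 × 0.8639² = 9.759 − 3.657 = 6.103 m.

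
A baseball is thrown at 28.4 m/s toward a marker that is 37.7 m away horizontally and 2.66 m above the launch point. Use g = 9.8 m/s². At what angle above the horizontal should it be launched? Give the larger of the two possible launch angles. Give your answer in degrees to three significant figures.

76.1°

Trajectory: y = x tanθ − g x² (1 + tan²θ)/(2v₀²). With x = 37.7, y = 2.66, v₀ = 28.4, g = 9.80:
8.635 tan²θ − 37.7 tanθ + (11.29) = 0.
tanθ = [37.7 ± √(37.7² − 4 × 8.635 × (11.29))] / (2 × 8.635) = (37.7 ± 32.11) / 17.27, giving tanθ = 0.3236 or 4.043.
θ = 17.93° or 76.11°; the larger is 76.11°.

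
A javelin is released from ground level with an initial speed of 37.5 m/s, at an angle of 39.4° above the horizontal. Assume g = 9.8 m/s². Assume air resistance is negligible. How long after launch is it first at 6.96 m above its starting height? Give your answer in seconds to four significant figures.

Horizontal component vₓ = 37.50 cos 39.4° = 28.98 m/s; vertical v_y0 = 37.50 sin 39.4° = 23.80 m/s.
Height y(t) = 23.80 t − 4.900 t² = 6.96 gives 4.900 t² − 23.80 t + 6.96 = 0.
Quadratic formula: t = (23.80 ± √430.14) / 9.80 = (23.80 ± 20.74) / 9.80 → t = 0.3125 s or 4.545 s.
The first (ascending) time is 0.3125 s.

0.3125 s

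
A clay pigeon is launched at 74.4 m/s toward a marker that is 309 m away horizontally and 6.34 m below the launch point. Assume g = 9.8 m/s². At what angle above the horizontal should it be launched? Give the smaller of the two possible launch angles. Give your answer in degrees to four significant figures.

Trajectory: y = x tanθ − g x² (1 + tan²θ)/(2v₀²). With x = 309, y = −6.34, v₀ = 74.4, g = 9.80:
84.52 tan²θ − 309 tanθ + (78.18) = 0.
tanθ = [309 ± √(309² − 4 × 84.52 × (78.18))] / (2 × 84.52) = (309 ± 262.8) / 169.0, giving tanθ = 0.2735 or 3.382.
θ = 15.29° or 73.53°; the smaller is 15.29°.

15.29°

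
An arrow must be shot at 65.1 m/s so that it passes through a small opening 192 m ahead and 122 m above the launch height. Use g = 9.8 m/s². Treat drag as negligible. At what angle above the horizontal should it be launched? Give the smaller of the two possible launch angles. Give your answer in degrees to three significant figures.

49.0°

Trajectory: y = x tanθ − g x² (1 + tan²θ)/(2v₀²). With x = 192, y = 122, v₀ = 65.1, g = 9.80:
42.62 tan²θ − 192 tanθ + (164.6) = 0.
tanθ = [192 ± √(192² − 4 × 42.62 × (164.6))] / (2 × 42.62) = (192 ± 93.80) / 85.24, giving tanθ = 1.152 or 3.353.
θ = 49.04° or 73.39°; the smaller is 49.04°.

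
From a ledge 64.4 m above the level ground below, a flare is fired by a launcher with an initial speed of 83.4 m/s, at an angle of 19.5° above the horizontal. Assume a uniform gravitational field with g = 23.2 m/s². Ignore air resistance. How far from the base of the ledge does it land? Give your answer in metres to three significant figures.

302 m

Horizontal component vₓ = 83.40 cos 19.5° = 78.62 m/s; vertical v_y0 = 83.40 sin 19.5° = 27.84 m/s.
The projectile lands when y = 64.4 + (27.84) t − ½·23.2·t² = 0. Positive root: t = (27.84 + √(27.84² + 2·23.2·64.4)) / 23.2 = (27.84 + 61.34) / 23.2 = 3.844 s.
Horizontal distance: R = vₓ t = 78.62 × 3.844 = 302.2 m.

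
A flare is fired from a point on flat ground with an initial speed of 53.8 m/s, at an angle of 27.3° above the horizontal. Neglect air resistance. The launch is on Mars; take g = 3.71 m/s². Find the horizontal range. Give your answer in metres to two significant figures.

640 m

vₓ = 53.80 cos 27.3° = 47.81 m/s; v_y0 = 53.80 sin 27.3° = 24.68 m/s.
Time aloft: T = 2 v_y0 / g = 2 × 24.68 / 3.71 = 13.30 s.
Horizontal distance R = vₓ T = 47.81 × 13.30 = 635.9 m.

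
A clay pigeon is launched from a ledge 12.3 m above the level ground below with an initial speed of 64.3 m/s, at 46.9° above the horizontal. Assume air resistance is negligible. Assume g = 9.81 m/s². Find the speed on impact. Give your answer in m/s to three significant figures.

66.1 m/s

vₓ = 64.30 cos 46.9° = 43.93 m/s; v_y0 = 64.30 sin 46.9° = 46.95 m/s.
The projectile lands when y = 12.3 + (46.95) t − ½·9.81·t² = 0. Positive root: t = (46.95 + √(46.95² + 2·9.81·12.3)) / 9.81 = (46.95 + 49.45) / 9.81 = 9.827 s.
Vertical velocity at impact: v_y = v_y0 − g t = 46.95 − 9.81 × 9.827 = −49.45 m/s.
Speed: |v| = √(vₓ² + v_y²) = √(43.93² + 49.45²) = 66.15 m/s.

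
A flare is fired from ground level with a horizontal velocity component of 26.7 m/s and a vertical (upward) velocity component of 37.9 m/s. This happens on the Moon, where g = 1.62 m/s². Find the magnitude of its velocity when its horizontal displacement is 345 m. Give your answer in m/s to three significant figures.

x = vₓ t ⇒ t = 345/26.70 = 12.92 s.
Vertical velocity there: v_y = v_y0 − g t = 37.90 − 1.62 × 12.92 = 16.97 m/s.
Speed: √(vₓ² + v_y²) = √(26.70² + 16.97²) = 31.64 m/s.

31.6 m/s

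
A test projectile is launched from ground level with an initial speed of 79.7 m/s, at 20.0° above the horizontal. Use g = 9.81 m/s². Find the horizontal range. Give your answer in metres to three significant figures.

416 m

Resolve: vₓ = 79.70 cos 20.0° = 74.89 m/s and v_y0 = 79.70 sin 20.0° = 27.26 m/s.
Time aloft: T = 2 v_y0 / g = 2 × 27.26 / 9.81 = 5.557 s.
Horizontal distance R = vₓ T = 74.89 × 5.557 = 416.2 m.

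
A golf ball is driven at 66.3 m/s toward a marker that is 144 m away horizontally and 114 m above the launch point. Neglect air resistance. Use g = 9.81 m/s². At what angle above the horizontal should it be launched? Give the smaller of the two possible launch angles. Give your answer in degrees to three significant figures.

Trajectory: y = x tanθ − g x² (1 + tan²θ)/(2v₀²). With x = 144, y = 114, v₀ = 66.3, g = 9.81:
23.14 tan²θ − 144 tanθ + (137.1) = 0.
tanθ = [144 ± √(144² − 4 × 23.14 × (137.1))] / (2 × 23.14) = (144 ± 89.68) / 46.28, giving tanθ = 1.174 or 5.050.
θ = 49.57° or 78.80°; the smaller is 49.57°.

49.6°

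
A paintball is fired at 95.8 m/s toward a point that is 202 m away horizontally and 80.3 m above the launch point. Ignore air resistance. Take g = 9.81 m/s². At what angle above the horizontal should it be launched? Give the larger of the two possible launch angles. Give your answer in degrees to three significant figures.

83.5°

Trajectory: y = x tanθ − g x² (1 + tan²θ)/(2v₀²). With x = 202, y = 80.3, v₀ = 95.8, g = 9.81:
21.81 tan²θ − 202 tanθ + (102.1) = 0.
tanθ = [202 ± √(202² − 4 × 21.81 × (102.1))] / (2 × 21.81) = (202 ± 178.6) / 43.62, giving tanθ = 0.5366 or 8.726.
θ = 28.22° or 83.46°; the larger is 83.46°.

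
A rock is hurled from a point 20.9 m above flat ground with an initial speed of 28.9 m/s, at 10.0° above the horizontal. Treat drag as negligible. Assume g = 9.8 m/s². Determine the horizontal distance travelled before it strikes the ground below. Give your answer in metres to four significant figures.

75.13 m

Horizontal component vₓ = 28.90 cos 10.0° = 28.46 m/s; vertical v_y0 = 28.90 sin 10.0° = 5.018 m/s.
The projectile lands when y = 20.9 + (5.018) t − ½·9.80·t² = 0. Positive root: t = (5.018 + √(5.018² + 2·9.80·20.9)) / 9.80 = (5.018 + 20.85) / 9.80 = 2.640 s.
Horizontal distance: R = vₓ t = 28.46 × 2.640 = 75.13 m.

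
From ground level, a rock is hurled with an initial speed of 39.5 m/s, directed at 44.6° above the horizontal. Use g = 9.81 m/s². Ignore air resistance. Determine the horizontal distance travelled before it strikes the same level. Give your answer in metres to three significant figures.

159 m

vₓ = 39.50 cos 44.6° = 28.13 m/s; v_y0 = 39.50 sin 44.6° = 27.74 m/s.
Time aloft: T = 2 v_y0 / g = 2 × 27.74 / 9.81 = 5.654 s.
Horizontal distance R = vₓ T = 28.13 × 5.654 = 159.0 m.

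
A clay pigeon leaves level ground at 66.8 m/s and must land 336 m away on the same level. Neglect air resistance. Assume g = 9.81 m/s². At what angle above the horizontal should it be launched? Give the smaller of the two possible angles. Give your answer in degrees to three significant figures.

From R = (v₀²/g) sin 2θ: sin 2θ = 9.81 × 336 / 4462.2 = 0.7387.
2θ = 47.62° or 180° − 47.62° = 132.4°, so θ = 23.81° or 66.19°.
The smaller angle is 23.81°.

23.8°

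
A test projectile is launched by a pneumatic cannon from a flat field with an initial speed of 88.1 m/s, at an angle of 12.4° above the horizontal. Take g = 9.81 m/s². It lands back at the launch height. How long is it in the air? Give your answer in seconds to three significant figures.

Horizontal component vₓ = 88.10 cos 12.4° = 86.04 m/s; vertical v_y0 = 88.10 sin 12.4° = 18.92 m/s.
Time of flight on level ground: T = 2 v_y0 / g = 2 × 18.92 / 9.81 = 3.857 s.

3.86 s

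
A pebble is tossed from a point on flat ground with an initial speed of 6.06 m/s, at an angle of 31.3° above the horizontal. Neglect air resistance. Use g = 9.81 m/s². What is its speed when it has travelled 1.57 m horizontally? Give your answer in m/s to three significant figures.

Components: vₓ = 6.060 cos 31.3° = 5.178 m/s, v_y0 = 6.060 sin 31.3° = 3.148 m/s.
At x = 1.57 m, t = x/vₓ = 1.57/5.178 = 0.3032 s.
Vertical velocity there: v_y = v_y0 − g t = 3.148 − 9.81 × 0.3032 = 0.1738 m/s.
Speed: √(vₓ² + v_y²) = √(5.178² + 0.1738²) = 5.181 m/s.

5.18 m/s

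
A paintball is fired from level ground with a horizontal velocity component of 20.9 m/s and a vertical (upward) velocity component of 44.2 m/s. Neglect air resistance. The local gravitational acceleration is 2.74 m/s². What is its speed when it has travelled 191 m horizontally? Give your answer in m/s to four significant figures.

28.35 m/s

x = vₓ t ⇒ t = 191/20.90 = 9.139 s.
Vertical velocity there: v_y = v_y0 − g t = 44.20 − 2.74 × 9.139 = 19.16 m/s.
Speed: √(vₓ² + v_y²) = √(20.90² + 19.16²) = 28.35 m/s.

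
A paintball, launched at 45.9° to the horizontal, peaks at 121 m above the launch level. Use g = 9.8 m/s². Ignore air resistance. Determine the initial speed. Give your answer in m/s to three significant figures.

67.8 m/s

At the peak v_y = 0, so v_y0 = √(2gH) = √(2 × 9.80 × 121) = 48.70 m/s.
v_y0 = v₀ sin θ ⇒ v₀ = 48.70 / sin 45.9° = 67.81 m/s.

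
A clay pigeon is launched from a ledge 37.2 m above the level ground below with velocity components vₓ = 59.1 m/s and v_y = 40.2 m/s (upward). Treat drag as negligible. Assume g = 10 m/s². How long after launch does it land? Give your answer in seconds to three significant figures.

8.88 s

Vertical motion (up positive, ground at y = 0): 5.000 t² − (40.20) t − 37.2 = 0, so t = (40.20 + √(40.20² + 2·10.0·37.2)) / 10.0 = (40.20 + 48.58) / 10.0 = 8.878 s.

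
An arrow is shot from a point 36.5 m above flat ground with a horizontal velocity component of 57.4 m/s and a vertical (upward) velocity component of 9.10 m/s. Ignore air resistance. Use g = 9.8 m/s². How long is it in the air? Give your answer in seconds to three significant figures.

3.81 s

With up positive and y = 0 at the ground: y(t) = 36.5 + (9.100) t − 4.900 t². Setting y = 0 and taking the positive root: t = [9.100 + √(9.100² + 2·9.80·36.5)] / 9.80 = (9.100 + 28.25) / 9.80 = 3.811 s.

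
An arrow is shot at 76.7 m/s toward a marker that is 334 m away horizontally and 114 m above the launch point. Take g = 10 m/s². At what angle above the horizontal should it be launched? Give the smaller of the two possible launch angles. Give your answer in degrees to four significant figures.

Trajectory: y = x tanθ − g x² (1 + tan²θ)/(2v₀²). With x = 334, y = 114, v₀ = 76.7, g = 10.0:
94.81 tan²θ − 334 tanθ + (208.8) = 0.
tanθ = [334 ± √(334² − 4 × 94.81 × (208.8))] / (2 × 94.81) = (334 ± 179.9) / 189.6, giving tanθ = 0.8127 or 2.710.
θ = 39.10° or 69.75°; the smaller is 39.10°.

39.10°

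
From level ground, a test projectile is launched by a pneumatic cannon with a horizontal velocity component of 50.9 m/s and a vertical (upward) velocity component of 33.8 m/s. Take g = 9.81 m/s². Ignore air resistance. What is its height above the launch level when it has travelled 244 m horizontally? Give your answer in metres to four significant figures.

At x = 244 m, t = x/vₓ = 244/50.90 = 4.794 s.
Height: y = v_y0 t − ½ g t² = 33.80 × 4.794 − 4.905 × 4.794² = 162.0 − 112.7 = 49.31 m.

49.31 m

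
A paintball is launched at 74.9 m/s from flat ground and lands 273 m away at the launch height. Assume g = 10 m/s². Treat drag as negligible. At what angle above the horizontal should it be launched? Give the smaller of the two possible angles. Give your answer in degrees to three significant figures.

14.6°

Level-ground range R = v₀² sin(2θ)/g ⇒ sin(2θ) = gR/v₀² = 10.0 × 273 / 74.9² = 0.4866.
2θ = 29.12° or 180° − 29.12° = 150.9°, so θ = 14.56° or 75.44°.
The smaller angle is 14.56°.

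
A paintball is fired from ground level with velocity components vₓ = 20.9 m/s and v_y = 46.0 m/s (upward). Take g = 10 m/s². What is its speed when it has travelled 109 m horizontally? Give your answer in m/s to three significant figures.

21.8 m/s

x = vₓ t ⇒ t = 109/20.90 = 5.215 s.
Vertical velocity there: v_y = v_y0 − g t = 46.00 − 10.0 × 5.215 = −6.153 m/s.
Speed: √(vₓ² + v_y²) = √(20.90² + 6.153²) = 21.79 m/s.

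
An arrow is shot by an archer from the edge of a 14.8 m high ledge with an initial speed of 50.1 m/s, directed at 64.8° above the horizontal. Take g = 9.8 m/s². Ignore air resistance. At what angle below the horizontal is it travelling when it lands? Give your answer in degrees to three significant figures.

66.2°

Resolve: vₓ = 50.10 cos 64.8° = 21.33 m/s and v_y0 = 50.10 sin 64.8° = 45.33 m/s.
The projectile lands when y = 14.8 + (45.33) t − ½·9.80·t² = 0. Positive root: t = (45.33 + √(45.33² + 2·9.80·14.8)) / 9.80 = (45.33 + 48.43) / 9.80 = 9.567 s.
At impact: v_y = v_y0 − g t = −48.43 m/s; vₓ = 21.33 m/s.
Angle below horizontal: arctan(|v_y|/vₓ) = arctan(48.43/21.33) = 66.23°.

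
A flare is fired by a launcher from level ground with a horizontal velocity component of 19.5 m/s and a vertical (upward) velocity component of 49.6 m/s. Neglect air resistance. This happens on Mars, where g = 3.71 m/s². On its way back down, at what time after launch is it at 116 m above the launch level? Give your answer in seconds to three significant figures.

Set y = v_y0 t − ½ g t² = 116: 1.855 t² − 49.60 t + 116 = 0.
t = [49.60 ± √(49.60² − 2·3.71·116)] / 3.71 = (49.60 ± 39.99) / 3.71, so t = 2.589 s or t = 24.15 s.
The descending-branch root is 24.15 s.

24.1 s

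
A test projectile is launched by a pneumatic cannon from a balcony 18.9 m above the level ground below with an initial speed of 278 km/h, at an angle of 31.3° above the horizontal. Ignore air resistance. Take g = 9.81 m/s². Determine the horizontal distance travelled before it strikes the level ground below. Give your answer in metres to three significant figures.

569 m

Convert: 278 km/h = 278/3.6 = 77.22 m/s.
vₓ = 77.22 cos 31.3° = 65.98 m/s; v_y0 = 77.22 sin 31.3° = 40.12 m/s.
With up positive and y = 0 at the ground: y(t) = 18.9 + (40.12) t − 4.905 t². Setting y = 0 and taking the positive root: t = [40.12 + √(40.12² + 2·9.81·18.9)] / 9.81 = (40.12 + 44.50) / 9.81 = 8.626 s.
Horizontal distance: R = vₓ t = 65.98 × 8.626 = 569.2 m.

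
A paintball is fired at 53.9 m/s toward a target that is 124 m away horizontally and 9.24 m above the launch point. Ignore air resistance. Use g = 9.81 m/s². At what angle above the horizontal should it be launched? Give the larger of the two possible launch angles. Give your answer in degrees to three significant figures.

77.4°

Trajectory: y = x tanθ − g x² (1 + tan²θ)/(2v₀²). With x = 124, y = 9.24, v₀ = 53.9, g = 9.81:
25.96 tan²θ − 124 tanθ + (35.20) = 0.
tanθ = [124 ± √(124² − 4 × 25.96 × (35.20))] / (2 × 25.96) = (124 ± 108.3) / 51.92, giving tanθ = 0.3031 or 4.473.
θ = 16.86° or 77.40°; the larger is 77.40°.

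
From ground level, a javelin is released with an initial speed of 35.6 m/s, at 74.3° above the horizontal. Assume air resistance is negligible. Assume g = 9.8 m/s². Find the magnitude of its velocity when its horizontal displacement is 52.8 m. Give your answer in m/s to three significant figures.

21.7 m/s

Resolve: vₓ = 35.60 cos 74.3° = 9.633 m/s and v_y0 = 35.60 sin 74.3° = 34.27 m/s.
Time to reach x = 52.8 m: t = x/vₓ = 52.8/9.633 = 5.481 s.
Vertical velocity there: v_y = v_y0 − g t = 34.27 − 9.80 × 5.481 = −19.44 m/s.
Speed: √(vₓ² + v_y²) = √(9.633² + 19.44²) = 21.70 m/s.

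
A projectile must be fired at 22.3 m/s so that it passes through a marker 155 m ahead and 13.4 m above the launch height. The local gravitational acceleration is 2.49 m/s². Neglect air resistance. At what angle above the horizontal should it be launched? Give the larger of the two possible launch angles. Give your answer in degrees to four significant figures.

62.85°

Trajectory: y = x tanθ − g x² (1 + tan²θ)/(2v₀²). With x = 155, y = 13.4, v₀ = 22.3, g = 2.49:
60.15 tan²θ − 155 tanθ + (73.55) = 0.
tanθ = [155 ± √(155² − 4 × 60.15 × (73.55))] / (2 × 60.15) = (155 ± 79.56) / 120.3, giving tanθ = 0.6271 or 1.950.
θ = 32.09° or 62.85°; the larger is 62.85°.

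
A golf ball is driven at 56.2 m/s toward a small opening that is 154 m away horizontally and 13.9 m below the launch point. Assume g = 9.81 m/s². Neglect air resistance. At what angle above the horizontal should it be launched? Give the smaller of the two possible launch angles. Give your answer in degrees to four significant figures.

8.789°

Trajectory: y = x tanθ − g x² (1 + tan²θ)/(2v₀²). With x = 154, y = −13.9, v₀ = 56.2, g = 9.81:
36.83 tan²θ − 154 tanθ + (22.93) = 0.
tanθ = [154 ± √(154² − 4 × 36.83 × (22.93))] / (2 × 36.83) = (154 ± 142.6) / 73.66, giving tanθ = 0.1546 or 4.027.
θ = 8.789° or 76.05°; the smaller is 8.789°.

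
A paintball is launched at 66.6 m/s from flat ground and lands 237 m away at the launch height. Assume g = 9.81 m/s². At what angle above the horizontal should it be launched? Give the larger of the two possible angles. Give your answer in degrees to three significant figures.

74.2°

Level-ground range R = v₀² sin(2θ)/g ⇒ sin(2θ) = gR/v₀² = 9.81 × 237 / 66.6² = 0.5242.
2θ = 31.61° or 180° − 31.61° = 148.4°, so θ = 15.81° or 74.19°.
The larger angle is 74.19°.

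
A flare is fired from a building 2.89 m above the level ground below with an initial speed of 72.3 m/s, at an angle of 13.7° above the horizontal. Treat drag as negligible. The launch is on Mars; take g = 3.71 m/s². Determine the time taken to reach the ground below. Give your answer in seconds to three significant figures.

9.40 s

vₓ = 72.30 cos 13.7° = 70.24 m/s; v_y0 = 72.30 sin 13.7° = 17.12 m/s.
Vertical motion (up positive, ground at y = 0): 1.855 t² − (17.12) t − 2.89 = 0, so t = (17.12 + √(17.12² + 2·3.71·2.89)) / 3.71 = (17.12 + 17.74) / 3.71 = 9.397 s.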